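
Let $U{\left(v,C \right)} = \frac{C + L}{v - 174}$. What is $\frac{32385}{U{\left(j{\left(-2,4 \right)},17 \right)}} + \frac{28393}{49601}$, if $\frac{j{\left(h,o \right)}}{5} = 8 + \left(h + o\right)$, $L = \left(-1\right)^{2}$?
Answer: $- \frac{33197368111}{148803} \approx -2.231 \cdot 10^{5}$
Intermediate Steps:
$L = 1$
$j{\left(h,o \right)} = 40 + 5 h + 5 o$ ($j{\left(h,o \right)} = 5 \left(8 + \left(h + o\right)\right) = 5 \left(8 + h + o\right) = 40 + 5 h + 5 o$)
$U{\left(v,C \right)} = \frac{1 + C}{-174 + v}$ ($U{\left(v,C \right)} = \frac{C + 1}{v - 174} = \frac{1 + C}{-174 + v}$)
$\frac{32385}{U{\left(j{\left(-2,4 \right)},17 \right)}} + \frac{28393}{49601} = \frac{32385}{\frac{1}{-174 + \left(40 + 5 \left(-2\right) + 5 \cdot 4\right)} \left(1 + 17\right)} + \frac{28393}{49601} = \frac{32385}{\frac{1}{-174 + \left(40 - 10 + 20\right)} 18} + 28393 \cdot \frac{1}{49601} = \frac{32385}{\frac{1}{-174 + 50} \cdot 18} + \frac{28393}{49601} = \frac{32385}{\frac{1}{-124} \cdot 18} + \frac{28393}{49601} = \frac{32385}{\left(- \frac{1}{124}\right) 18} + \frac{28393}{49601} = \frac{32385}{- \frac{9}{62}} + \frac{28393}{49601} = 32385 \left(- \frac{62}{9}\right) + \frac{28393}{49601} = - \frac{669290}{3} + \frac{28393}{49601} = - \frac{33197368111}{148803}$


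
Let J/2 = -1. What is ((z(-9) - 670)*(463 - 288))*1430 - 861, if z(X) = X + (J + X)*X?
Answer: -145145861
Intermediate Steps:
J = -2 (J = 2*(-1) = -2)
z(X) = X + X*(-2 + X) (z(X) = X + (-2 + X)*X = X + X*(-2 + X))
((z(-9) - 670)*(463 - 288))*1430 - 861 = ((-9*(-1 - 9) - 670)*(463 - 288))*1430 - 861 = ((-9*(-10) - 670)*175)*1430 - 861 = ((90 - 670)*175)*1430 - 861 = -580*175*1430 - 861 = -101500*1430 - 861 = -145145000 - 861 = -145145861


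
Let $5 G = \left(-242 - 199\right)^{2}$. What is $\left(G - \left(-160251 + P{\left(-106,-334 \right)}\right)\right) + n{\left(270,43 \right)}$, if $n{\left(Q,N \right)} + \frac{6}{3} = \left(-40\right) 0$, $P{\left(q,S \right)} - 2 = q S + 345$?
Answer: $\frac{816971}{5} \approx 1.6339 \cdot 10^{5}$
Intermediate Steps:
$P{\left(q,S \right)} = 347 + S q$ ($P{\left(q,S \right)} = 2 + \left(q S + 345\right) = 2 + \left(S q + 345\right) = 2 + \left(345 + S q\right) = 347 + S q$)
$n{\left(Q,N \right)} = -2$ ($n{\left(Q,N \right)} = -2 - 0 = -2 + 0 = -2$)
$G = \frac{194481}{5}$ ($G = \frac{\left(-242 - 199\right)^{2}}{5} = \frac{\left(-441\right)^{2}}{5} = \frac{1}{5} \cdot 194481 = \frac{194481}{5} \approx 38896.0$)
$\left(G - \left(-160251 + P{\left(-106,-334 \right)}\right)\right) + n{\left(270,43 \right)} = \left(\frac{194481}{5} + \left(160251 - \left(347 - -35404\right)\right)\right) - 2 = \left(\frac{194481}{5} + \left(160251 - \left(347 + 35404\right)\right)\right) - 2 = \left(\frac{194481}{5} + \left(160251 - 35751\right)\right) - 2 = \left(\frac{194481}{5} + 124500\right) - 2 = \frac{816981}{5} - 2 = \frac{816971}{5}$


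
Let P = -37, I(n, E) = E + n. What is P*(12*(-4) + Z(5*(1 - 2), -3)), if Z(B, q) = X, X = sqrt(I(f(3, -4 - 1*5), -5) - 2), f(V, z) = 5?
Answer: 1776 - 37*I*sqrt(2) ≈ 1776.0 - 52.326*I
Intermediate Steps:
X = I*sqrt(2) (X = sqrt((-5 + 5) - 2) = sqrt(0 - 2) = sqrt(-2) = I*sqrt(2) ≈ 1.4142*I)
Z(B, q) = I*sqrt(2)
P*(12*(-4) + Z(5*(1 - 2), -3)) = -37*(12*(-4) + I*sqrt(2)) = -37*(-48 + I*sqrt(2)) = 1776 - 37*I*sqrt(2)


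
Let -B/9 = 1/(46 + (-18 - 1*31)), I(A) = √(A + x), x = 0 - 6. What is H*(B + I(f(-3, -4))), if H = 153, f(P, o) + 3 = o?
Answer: 459 + 153*I*√13 ≈ 459.0 + 551.65*I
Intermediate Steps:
x = -6
f(P, o) = -3 + o
I(A) = √(-6 + A) (I(A) = √(A - 6) = √(-6 + A))
B = 3 (B = -9/(46 + (-18 - 1*31)) = -9/(46 + (-18 - 31)) = -9/(46 - 49) = -9/(-3) = -9*(-⅓) = 3)
H*(B + I(f(-3, -4))) = 153*(3 + √(-6 + (-3 - 4))) = 153*(3 + √(-6 - 7)) = 153*(3 + √(-13)) = 153*(3 + I*√13) = 459 + 153*I*√13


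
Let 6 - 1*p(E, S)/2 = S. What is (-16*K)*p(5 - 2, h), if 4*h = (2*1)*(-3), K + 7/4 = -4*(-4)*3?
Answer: -11100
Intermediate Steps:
K = 185/4 (K = -7/4 - 4*(-4)*3 = -7/4 + 16*3 = -7/4 + 48 = 185/4 ≈ 46.250)
h = -3/2 (h = ((2*1)*(-3))/4 = (2*(-3))/4 = (¼)*(-6) = -3/2 ≈ -1.5000)
p(E, S) = 12 - 2*S
(-16*K)*p(5 - 2, h) = (-16*185/4)*(12 - 2*(-3/2)) = -740*(12 + 3) = -740*15 = -11100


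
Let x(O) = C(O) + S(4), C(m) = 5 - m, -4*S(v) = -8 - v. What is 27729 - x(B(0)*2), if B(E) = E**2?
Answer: 27721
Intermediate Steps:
S(v) = 2 + v/4 (S(v) = -(-8 - v)/4 = 2 + v/4)
x(O) = 8 - O (x(O) = (5 - O) + (2 + (1/4)*4) = (5 - O) + (2 + 1) = (5 - O) + 3 = 8 - O)
27729 - x(B(0)*2) = 27729 - (8 - 0**2*2) = 27729 - (8 - 0*2) = 27729 - (8 - 1*0) = 27729 - (8 + 0) = 27729 - 1*8 = 27729 - 8 = 27721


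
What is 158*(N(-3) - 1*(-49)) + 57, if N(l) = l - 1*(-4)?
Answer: 7957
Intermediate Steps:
N(l) = 4 + l (N(l) = l + 4 = 4 + l)
158*(N(-3) - 1*(-49)) + 57 = 158*((4 - 3) - 1*(-49)) + 57 = 158*(1 + 49) + 57 = 158*50 + 57 = 7900 + 57 = 7957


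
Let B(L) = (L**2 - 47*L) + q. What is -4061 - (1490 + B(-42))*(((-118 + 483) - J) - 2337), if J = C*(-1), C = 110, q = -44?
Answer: 9648547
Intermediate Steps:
B(L) = -44 + L**2 - 47*L (B(L) = (L**2 - 47*L) - 44 = -44 + L**2 - 47*L)
J = -110 (J = 110*(-1) = -110)
-4061 - (1490 + B(-42))*(((-118 + 483) - J) - 2337) = -4061 - (1490 + (-44 + (-42)**2 - 47*(-42)))*(((-118 + 483) - 1*(-110)) - 2337) = -4061 - (1490 + (-44 + 1764 + 1974))*((365 + 110) - 2337) = -4061 - (1490 + 3694)*(475 - 2337) = -4061 - 5184*(-1862) = -4061 - 1*(-9652608) = -4061 + 9652608 = 9648547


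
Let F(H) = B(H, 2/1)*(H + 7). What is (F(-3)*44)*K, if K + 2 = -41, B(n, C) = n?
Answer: 22704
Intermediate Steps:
K = -43 (K = -2 - 41 = -43)
F(H) = H*(7 + H) (F(H) = H*(H + 7) = H*(7 + H))
(F(-3)*44)*K = (-3*(7 - 3)*44)*(-43) = (-3*4*44)*(-43) = -12*44*(-43) = -528*(-43) = 22704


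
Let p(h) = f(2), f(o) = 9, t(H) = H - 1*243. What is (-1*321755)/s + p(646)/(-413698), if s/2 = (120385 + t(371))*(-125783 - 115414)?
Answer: -97525833277/6012557257143789 ≈ -1.6220e-5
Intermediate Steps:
t(H) = -243 + H (t(H) = H - 243 = -243 + H)
p(h) = 9
s = -58134748122 (s = 2*((120385 + (-243 + 371))*(-125783 - 115414)) = 2*((120385 + 128)*(-241197)) = 2*(120513*(-241197)) = 2*(-29067374061) = -58134748122)
(-1*321755)/s + p(646)/(-413698) = -1*321755/(-58134748122) + 9/(-413698) = -321755*(-1/58134748122) + 9*(-1/413698) = 321755/58134748122 - 9/413698 = -97525833277/6012557257143789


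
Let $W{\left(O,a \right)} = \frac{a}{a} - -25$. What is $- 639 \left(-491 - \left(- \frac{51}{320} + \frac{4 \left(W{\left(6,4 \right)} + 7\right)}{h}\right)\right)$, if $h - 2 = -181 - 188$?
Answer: $\frac{36807731037}{117440} \approx 3.1342 \cdot 10^{5}$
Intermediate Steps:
$W{\left(O,a \right)} = 26$ ($W{\left(O,a \right)} = 1 + 25 = 26$)
$h = -367$ ($h = 2 - 369 = -367$)
$- 639 \left(-491 - \left(- \frac{51}{320} + \frac{4 \left(W{\left(6,4 \right)} + 7\right)}{h}\right)\right) = - 639 \left(-491 - \left(- \frac{51}{320} + \frac{4 \left(26 + 7\right)}{-367}\right)\right) = - 639 \left(-491 - \left(\left(-51\right) \frac{1}{320} + 4 \cdot 33 \left(- \frac{1}{367}\right)\right)\right) = - 639 \left(-491 - \left(- \frac{51}{320} + 132 \left(- \frac{1}{367}\right)\right)\right) = - 639 \left(-491 - \left(- \frac{51}{320} - \frac{132}{367}\right)\right) = - 639 \left(-491 - - \frac{60957}{117440}\right) = - 639 \left(-491 + \frac{60957}{117440}\right) = \left(-639\right) \left(- \frac{57602083}{117440}\right) = \frac{36807731037}{117440}$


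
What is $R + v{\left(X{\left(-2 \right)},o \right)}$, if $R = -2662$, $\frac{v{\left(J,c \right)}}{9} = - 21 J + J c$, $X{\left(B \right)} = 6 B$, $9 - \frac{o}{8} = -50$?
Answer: $-51370$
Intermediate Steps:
$o = 472$ ($o = 72 - -400 = 72 + 400 = 472$)
$v{\left(J,c \right)} = - 189 J + 9 J c$ ($v{\left(J,c \right)} = 9 \left(- 21 J + J c\right) = - 189 J + 9 J c$)
$R + v{\left(X{\left(-2 \right)},o \right)} = -2662 + 9 \cdot 6 \left(-2\right) \left(-21 + 472\right) = -2662 + 9 \left(-12\right) 451 = -2662 - 48708 = -51370$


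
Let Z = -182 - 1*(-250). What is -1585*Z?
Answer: -107780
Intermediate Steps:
Z = 68 (Z = -182 + 250 = 68)
-1585*Z = -1585*68 = -107780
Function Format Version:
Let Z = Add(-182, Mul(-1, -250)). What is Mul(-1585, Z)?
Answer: -107780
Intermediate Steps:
Z = 68 (Z = Add(-182, 250) = 68)
Mul(-1585, Z) = Mul(-1585, 68) = -107780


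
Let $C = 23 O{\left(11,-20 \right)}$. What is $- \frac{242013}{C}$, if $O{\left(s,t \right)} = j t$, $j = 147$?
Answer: $\frac{80671}{22540} \approx 3.579$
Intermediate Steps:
$O{\left(s,t \right)} = 147 t$
$C = -67620$ ($C = 23 \cdot 147 \left(-20\right) = 23 \left(-2940\right) = -67620$)
$- \frac{242013}{C} = - \frac{242013}{-67620} = \left(-242013\right) \left(- \frac{1}{67620}\right) = \frac{80671}{22540}$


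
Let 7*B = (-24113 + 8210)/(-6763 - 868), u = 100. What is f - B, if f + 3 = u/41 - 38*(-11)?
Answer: 913579932/2190097 ≈ 417.14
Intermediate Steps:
B = 15903/53417 (B = ((-24113 + 8210)/(-6763 - 868))/7 = (-15903/(-7631))/7 = (-15903*(-1/7631))/7 = (⅐)*(15903/7631) = 15903/53417 ≈ 0.29771)
f = 17115/41 (f = -3 + (100/41 - 38*(-11)) = -3 + (100*(1/41) + 418) = -3 + (100/41 + 418) = -3 + 17238/41 = 17115/41 ≈ 417.44)
f - B = 17115/41 - 1*15903/53417 = 17115/41 - 15903/53417 = 913579932/2190097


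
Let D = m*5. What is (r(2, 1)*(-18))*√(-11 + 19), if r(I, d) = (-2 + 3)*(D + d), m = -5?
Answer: 864*√2 ≈ 1221.9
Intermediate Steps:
D = -25 (D = -5*5 = -25)
r(I, d) = -25 + d (r(I, d) = (-2 + 3)*(-25 + d) = 1*(-25 + d) = -25 + d)
(r(2, 1)*(-18))*√(-11 + 19) = ((-25 + 1)*(-18))*√(-11 + 19) = (-24*(-18))*√8 = 432*(2*√2) = 864*√2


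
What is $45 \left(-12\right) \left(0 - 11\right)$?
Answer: $5940$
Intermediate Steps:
$45 \left(-12\right) \left(0 - 11\right) = - 540 \left(0 - 11\right) = \left(-540\right) \left(-11\right) = 5940$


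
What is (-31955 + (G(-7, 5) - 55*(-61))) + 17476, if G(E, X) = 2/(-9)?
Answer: -100118/9 ≈ -11124.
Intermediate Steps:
G(E, X) = -2/9 (G(E, X) = 2*(-⅑) = -2/9)
(-31955 + (G(-7, 5) - 55*(-61))) + 17476 = (-31955 + (-2/9 - 55*(-61))) + 17476 = (-31955 + (-2/9 + 3355)) + 17476 = (-31955 + 30193/9) + 17476 = -257402/9 + 17476 = -100118/9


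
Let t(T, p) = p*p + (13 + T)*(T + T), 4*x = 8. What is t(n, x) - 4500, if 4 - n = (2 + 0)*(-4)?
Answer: -3896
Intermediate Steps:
x = 2 (x = (¼)*8 = 2)
n = 12 (n = 4 - (2 + 0)*(-4) = 4 - 2*(-4) = 4 - 1*(-8) = 4 + 8 = 12)
t(T, p) = p² + 2*T*(13 + T) (t(T, p) = p² + (13 + T)*(2*T) = p² + 2*T*(13 + T))
t(n, x) - 4500 = (2² + 2*12² + 26*12) - 4500 = (4 + 2*144 + 312) - 4500 = (4 + 288 + 312) - 4500 = 604 - 4500 = -3896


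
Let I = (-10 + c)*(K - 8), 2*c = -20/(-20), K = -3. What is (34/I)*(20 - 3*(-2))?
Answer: 1768/209 ≈ 8.4593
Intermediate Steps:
c = ½ (c = (-20/(-20))/2 = (-20*(-1/20))/2 = (½)*1 = ½ ≈ 0.50000)
I = 209/2 (I = (-10 + ½)*(-3 - 8) = -19/2*(-11) = 209/2 ≈ 104.50)
(34/I)*(20 - 3*(-2)) = (34/(209/2))*(20 - 3*(-2)) = (34*(2/209))*(20 + 6) = (68/209)*26 = 1768/209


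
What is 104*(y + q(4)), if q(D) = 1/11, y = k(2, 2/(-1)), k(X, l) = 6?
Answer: 6968/11 ≈ 633.45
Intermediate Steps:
y = 6
q(D) = 1/11
104*(y + q(4)) = 104*(6 + 1/11) = 104*(67/11) = 6968/11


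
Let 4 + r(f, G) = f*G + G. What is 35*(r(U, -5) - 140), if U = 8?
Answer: -6615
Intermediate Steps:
r(f, G) = -4 + G + G*f (r(f, G) = -4 + (f*G + G) = -4 + (G*f + G) = -4 + (G + G*f) = -4 + G + G*f)
35*(r(U, -5) - 140) = 35*((-4 - 5 - 5*8) - 140) = 35*((-4 - 5 - 40) - 140) = 35*(-49 - 140) = 35*(-189) = -6615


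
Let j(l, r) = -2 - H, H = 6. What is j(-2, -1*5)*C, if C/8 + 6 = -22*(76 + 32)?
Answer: 152448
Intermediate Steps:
j(l, r) = -8 (j(l, r) = -2 - 1*6 = -2 - 6 = -8)
C = -19056 (C = -48 + 8*(-22*(76 + 32)) = -48 + 8*(-22*108) = -48 + 8*(-2376) = -48 - 19008 = -19056)
j(-2, -1*5)*C = -8*(-19056) = 152448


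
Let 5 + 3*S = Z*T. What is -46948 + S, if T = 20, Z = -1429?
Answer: -169429/3 ≈ -56476.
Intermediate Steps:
S = -28585/3 (S = -5/3 + (-1429*20)/3 = -5/3 + (1/3)*(-28580) = -5/3 - 28580/3 = -28585/3 ≈ -9528.3)
-46948 + S = -46948 - 28585/3 = -169429/3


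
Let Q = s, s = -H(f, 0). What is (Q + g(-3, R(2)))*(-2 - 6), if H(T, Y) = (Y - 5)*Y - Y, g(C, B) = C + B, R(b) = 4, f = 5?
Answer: -8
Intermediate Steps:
g(C, B) = B + C
H(T, Y) = -Y + Y*(-5 + Y) (H(T, Y) = (-5 + Y)*Y - Y = Y*(-5 + Y) - Y = -Y + Y*(-5 + Y))
s = 0 (s = -0*(-6 + 0) = -0*(-6) = -1*0 = 0)
Q = 0
(Q + g(-3, R(2)))*(-2 - 6) = (0 + (4 - 3))*(-2 - 6) = (0 + 1)*(-8) = 1*(-8) = -8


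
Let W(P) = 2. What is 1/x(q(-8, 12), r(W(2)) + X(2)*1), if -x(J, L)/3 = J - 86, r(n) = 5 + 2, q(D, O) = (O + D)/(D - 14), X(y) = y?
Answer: 11/2844 ≈ 0.0038678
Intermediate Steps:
q(D, O) = (D + O)/(-14 + D)
r(n) = 7
x(J, L) = 258 - 3*J (x(J, L) = -3*(J - 86) = -3*(-86 + J) = 258 - 3*J)
1/x(q(-8, 12), r(W(2)) + X(2)*1) = 1/(258 - 3*(-8 + 12)/(-14 - 8)) = 1/(258 - 3*4/(-22)) = 1/(258 - (-3)*4/22) = 1/(258 - 3*(-2/11)) = 1/(258 + 6/11) = 1/(2844/11) = 11/2844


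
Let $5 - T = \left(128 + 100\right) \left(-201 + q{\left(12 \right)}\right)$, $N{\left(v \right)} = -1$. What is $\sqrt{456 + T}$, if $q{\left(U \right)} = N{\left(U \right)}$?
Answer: $\sqrt{46517} \approx 215.68$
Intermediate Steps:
$q{\left(U \right)} = -1$
$T = 46061$ ($T = 5 - \left(128 + 100\right) \left(-201 - 1\right) = 5 - 228 \left(-202\right) = 5 - -46056 = 5 + 46056 = 46061$)
$\sqrt{456 + T} = \sqrt{456 + 46061} = \sqrt{46517}$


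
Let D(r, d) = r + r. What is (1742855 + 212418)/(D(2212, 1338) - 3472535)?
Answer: -1955273/3468111 ≈ -0.56379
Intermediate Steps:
D(r, d) = 2*r
(1742855 + 212418)/(D(2212, 1338) - 3472535) = (1742855 + 212418)/(2*2212 - 3472535) = 1955273/(4424 - 3472535) = 1955273/(-3468111) = 1955273*(-1/3468111) = -1955273/3468111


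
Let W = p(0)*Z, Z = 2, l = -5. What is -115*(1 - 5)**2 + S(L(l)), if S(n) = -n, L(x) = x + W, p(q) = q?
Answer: -1835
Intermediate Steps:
W = 0 (W = 0*2 = 0)
L(x) = x (L(x) = x + 0 = x)
-115*(1 - 5)**2 + S(L(l)) = -115*(1 - 5)**2 - 1*(-5) = -115*(-4)**2 + 5 = -115*16 + 5 = -1840 + 5 = -1835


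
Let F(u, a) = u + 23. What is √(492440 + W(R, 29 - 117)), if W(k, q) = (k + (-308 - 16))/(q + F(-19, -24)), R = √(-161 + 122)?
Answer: √(868670964 - 21*I*√39)/42 ≈ 701.74 - 5.2972e-5*I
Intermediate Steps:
R = I*√39 (R = √(-39) = I*√39 ≈ 6.245*I)
F(u, a) = 23 + u
W(k, q) = (-324 + k)/(4 + q) (W(k, q) = (k + (-308 - 16))/(q + (23 - 19)) = (k - 324)/(q + 4) = (-324 + k)/(4 + q))
√(492440 + W(R, 29 - 117)) = √(492440 + (-324 + I*√39)/(4 + (29 - 117))) = √(492440 + (-324 + I*√39)/(4 - 88)) = √(492440 + (-324 + I*√39)/(-84)) = √(492440 - (-324 + I*√39)/84) = √(492440 + (27/7 - I*√39/84)) = √(3447107/7 - I*√39/84)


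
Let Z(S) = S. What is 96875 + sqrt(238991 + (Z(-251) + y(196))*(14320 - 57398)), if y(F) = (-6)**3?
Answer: 96875 + sqrt(20356417) ≈ 1.0139e+5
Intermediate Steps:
y(F) = -216
96875 + sqrt(238991 + (Z(-251) + y(196))*(14320 - 57398)) = 96875 + sqrt(238991 + (-251 - 216)*(14320 - 57398)) = 96875 + sqrt(238991 - 467*(-43078)) = 96875 + sqrt(238991 + 20117426) = 96875 + sqrt(20356417)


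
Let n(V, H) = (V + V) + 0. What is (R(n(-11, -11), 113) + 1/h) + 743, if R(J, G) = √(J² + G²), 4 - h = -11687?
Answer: 8686414/11691 + √13253 ≈ 858.12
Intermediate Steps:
h = 11691 (h = 4 - 1*(-11687) = 4 + 11687 = 11691)
n(V, H) = 2*V (n(V, H) = 2*V + 0 = 2*V)
R(J, G) = √(G² + J²)
(R(n(-11, -11), 113) + 1/h) + 743 = (√(113² + (2*(-11))²) + 1/11691) + 743 = (√(12769 + (-22)²) + 1/11691) + 743 = (√(12769 + 484) + 1/11691) + 743 = (√13253 + 1/11691) + 743 = (1/11691 + √13253) + 743 = 8686414/11691 + √13253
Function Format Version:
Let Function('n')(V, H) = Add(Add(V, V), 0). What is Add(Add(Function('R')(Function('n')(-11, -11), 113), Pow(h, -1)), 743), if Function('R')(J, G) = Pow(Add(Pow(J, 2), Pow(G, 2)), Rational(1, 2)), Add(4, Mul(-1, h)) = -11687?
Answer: Add(Rational(8686414, 11691), Pow(13253, Rational(1, 2))) ≈ 858.12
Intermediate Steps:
h = 11691 (h = Add(4, Mul(-1, -11687)) = Add(4, 11687) = 11691)
Function('n')(V, H) = Mul(2, V) (Function('n')(V, H) = Add(Mul(2, V), 0) = Mul(2, V))
Function('R')(J, G) = Pow(Add(Pow(G, 2), Pow(J, 2)), Rational(1, 2))
Add(Add(Function('R')(Function('n')(-11, -11), 113), Pow(h, -1)), 743) = Add(Add(Pow(Add(Pow(113, 2), Pow(Mul(2, -11), 2)), Rational(1, 2)), Pow(11691, -1)), 743) = Add(Add(Pow(Add(12769, Pow(-22, 2)), Rational(1, 2)), Rational(1, 11691)), 743) = Add(Add(Pow(Add(12769, 484), Rational(1, 2)), Rational(1, 11691)), 743) = Add(Add(Pow(13253, Rational(1, 2)), Rational(1, 11691)), 743) = Add(Add(Rational(1, 11691), Pow(13253, Rational(1, 2))), 743) = Add(Rational(8686414, 11691), Pow(13253, Rational(1, 2)))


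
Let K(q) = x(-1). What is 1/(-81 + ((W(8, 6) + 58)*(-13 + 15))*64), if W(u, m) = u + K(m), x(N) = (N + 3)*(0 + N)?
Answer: 1/8111 ≈ 0.00012329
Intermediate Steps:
x(N) = N*(3 + N) (x(N) = (3 + N)*N = N*(3 + N))
K(q) = -2 (K(q) = -(3 - 1) = -1*2 = -2)
W(u, m) = -2 + u (W(u, m) = u - 2 = -2 + u)
1/(-81 + ((W(8, 6) + 58)*(-13 + 15))*64) = 1/(-81 + (((-2 + 8) + 58)*(-13 + 15))*64) = 1/(-81 + ((6 + 58)*2)*64) = 1/(-81 + (64*2)*64) = 1/(-81 + 128*64) = 1/(-81 + 8192) = 1/8111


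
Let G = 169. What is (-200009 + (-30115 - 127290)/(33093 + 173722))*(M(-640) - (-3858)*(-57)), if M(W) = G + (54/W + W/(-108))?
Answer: 1308842422129131611/29781360 ≈ 4.3948e+10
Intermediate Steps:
M(W) = 169 + 54/W - W/108 (M(W) = 169 + (54/W + W/(-108)) = 169 + (54/W + W*(-1/108)) = 169 + (54/W - W/108) = 169 + 54/W - W/108)
(-200009 + (-30115 - 127290)/(33093 + 173722))*(M(-640) - (-3858)*(-57)) = (-200009 + (-30115 - 127290)/(33093 + 173722))*((169 + 54/(-640) - 1/108*(-640)) - (-3858)*(-57)) = (-200009 - 157405/206815)*((169 + 54*(-1/640) + 160/27) - 1*219906) = (-200009 - 157405*1/206815)*((169 - 27/320 + 160/27) - 219906) = (-200009 - 31481/41363)*(1510631/8640 - 219906) = -8273003748/41363*(-1898477209/8640) = 1308842422129131611/29781360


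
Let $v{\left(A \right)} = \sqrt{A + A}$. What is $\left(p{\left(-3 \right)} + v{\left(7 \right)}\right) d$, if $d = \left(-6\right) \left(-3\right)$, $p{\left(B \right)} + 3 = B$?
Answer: $-108 + 18 \sqrt{14} \approx -40.65$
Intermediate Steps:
$v{\left(A \right)} = \sqrt{2} \sqrt{A}$ ($v{\left(A \right)} = \sqrt{2 A} = \sqrt{2} \sqrt{A}$)
$p{\left(B \right)} = -3 + B$
$d = 18$
$\left(p{\left(-3 \right)} + v{\left(7 \right)}\right) d = \left(\left(-3 - 3\right) + \sqrt{2} \sqrt{7}\right) 18 = \left(-6 + \sqrt{14}\right) 18 = -108 + 18 \sqrt{14}$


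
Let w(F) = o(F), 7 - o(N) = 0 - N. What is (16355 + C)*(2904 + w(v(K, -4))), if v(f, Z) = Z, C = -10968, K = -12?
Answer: 15660009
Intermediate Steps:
o(N) = 7 + N (o(N) = 7 - (0 - N) = 7 - (-1)*N = 7 + N)
w(F) = 7 + F
(16355 + C)*(2904 + w(v(K, -4))) = (16355 - 10968)*(2904 + (7 - 4)) = 5387*(2904 + 3) = 5387*2907 = 15660009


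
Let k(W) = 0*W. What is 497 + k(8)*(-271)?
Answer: 497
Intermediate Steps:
k(W) = 0
497 + k(8)*(-271) = 497 + 0*(-271) = 497 + 0 = 497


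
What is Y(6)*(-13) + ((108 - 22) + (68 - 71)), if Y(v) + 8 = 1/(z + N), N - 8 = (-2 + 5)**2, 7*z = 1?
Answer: 22349/120 ≈ 186.24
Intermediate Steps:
z = 1/7 (z = (1/7)*1 = 1/7 ≈ 0.14286)
N = 17 (N = 8 + (-2 + 5)**2 = 8 + 3**2 = 8 + 9 = 17)
Y(v) = -953/120 (Y(v) = -8 + 1/(1/7 + 17) = -8 + 1/(120/7) = -8 + 7/120 = -953/120)
Y(6)*(-13) + ((108 - 22) + (68 - 71)) = -953/120*(-13) + ((108 - 22) + (68 - 71)) = 12389/120 + (86 - 3) = 12389/120 + 83 = 22349/120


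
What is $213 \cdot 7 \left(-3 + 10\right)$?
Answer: $10437$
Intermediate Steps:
$213 \cdot 7 \left(-3 + 10\right) = 213 \cdot 7 \cdot 7 = 213 \cdot 49 = 10437$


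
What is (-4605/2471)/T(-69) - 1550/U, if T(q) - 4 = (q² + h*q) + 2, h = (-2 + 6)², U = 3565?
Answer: -30206215/69393093 ≈ -0.43529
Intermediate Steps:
h = 16 (h = 4² = 16)
T(q) = 6 + q² + 16*q (T(q) = 4 + ((q² + 16*q) + 2) = 4 + (2 + q² + 16*q) = 6 + q² + 16*q)
(-4605/2471)/T(-69) - 1550/U = (-4605/2471)/(6 + (-69)² + 16*(-69)) - 1550/3565 = (-4605*1/2471)/(6 + 4761 - 1104) - 1550*1/3565 = -4605/2471/3663 - 10/23 = -4605/2471*1/3663 - 10/23 = -1535/3017091 - 10/23 = -30206215/69393093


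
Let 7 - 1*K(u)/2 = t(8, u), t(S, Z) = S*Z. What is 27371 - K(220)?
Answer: 30877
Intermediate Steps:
K(u) = 14 - 16*u
27371 - K(220) = 27371 - (14 - 16*220) = 27371 - (14 - 3520) = 27371 - 1*(-3506) = 27371 + 3506 = 30877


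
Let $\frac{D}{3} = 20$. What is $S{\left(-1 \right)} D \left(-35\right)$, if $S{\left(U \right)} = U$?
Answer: $2100$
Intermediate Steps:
$D = 60$ ($D = 3 \cdot 20 = 60$)
$S{\left(-1 \right)} D \left(-35\right) = \left(-1\right) 60 \left(-35\right) = \left(-60\right) \left(-35\right) = 2100$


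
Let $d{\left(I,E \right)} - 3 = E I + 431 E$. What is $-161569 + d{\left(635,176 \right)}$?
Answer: $26050$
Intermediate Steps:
$d{\left(I,E \right)} = 3 + 431 E + E I$ ($d{\left(I,E \right)} = 3 + \left(E I + 431 E\right) = 3 + \left(431 E + E I\right) = 3 + 431 E + E I$)
$-161569 + d{\left(635,176 \right)} = -161569 + \left(3 + 431 \cdot 176 + 176 \cdot 635\right) = -161569 + \left(3 + 75856 + 111760\right) = -161569 + 187619 = 26050$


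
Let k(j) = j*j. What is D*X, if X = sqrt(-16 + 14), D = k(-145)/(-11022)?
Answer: -21025*I*sqrt(2)/11022 ≈ -2.6977*I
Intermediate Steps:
k(j) = j**2
D = -21025/11022 (D = (-145)**2/(-11022) = 21025*(-1/11022) = -21025/11022 ≈ -1.9075)
X = I*sqrt(2) (X = sqrt(-2) = I*sqrt(2) ≈ 1.4142*I)
D*X = -21025*I*sqrt(2)/11022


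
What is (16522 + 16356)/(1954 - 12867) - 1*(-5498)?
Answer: 59966796/10913 ≈ 5495.0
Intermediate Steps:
(16522 + 16356)/(1954 - 12867) - 1*(-5498) = 32878/(-10913) + 5498 = 32878*(-1/10913) + 5498 = -32878/10913 + 5498 = 59966796/10913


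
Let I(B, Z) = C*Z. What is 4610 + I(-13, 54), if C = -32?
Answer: 2882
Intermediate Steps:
I(B, Z) = -32*Z
4610 + I(-13, 54) = 4610 - 32*54 = 4610 - 1728 = 2882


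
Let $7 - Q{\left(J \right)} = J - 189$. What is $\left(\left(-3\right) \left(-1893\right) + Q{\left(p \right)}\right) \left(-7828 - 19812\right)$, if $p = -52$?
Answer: $-163822280$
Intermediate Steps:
$Q{\left(J \right)} = 196 - J$ ($Q{\left(J \right)} = 7 - \left(J - 189\right) = 7 - \left(-189 + J\right) = 196 - J$)
$\left(\left(-3\right) \left(-1893\right) + Q{\left(p \right)}\right) \left(-7828 - 19812\right) = \left(\left(-3\right) \left(-1893\right) + \left(196 - -52\right)\right) \left(-7828 - 19812\right) = \left(5679 + \left(196 + 52\right)\right) \left(-27640\right) = \left(5679 + 248\right) \left(-27640\right) = 5927 \left(-27640\right) = -163822280$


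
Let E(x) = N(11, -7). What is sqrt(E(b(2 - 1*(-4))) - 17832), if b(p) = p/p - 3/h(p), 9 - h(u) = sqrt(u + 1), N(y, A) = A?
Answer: I*sqrt(17839) ≈ 133.56*I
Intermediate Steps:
h(u) = 9 - sqrt(1 + u) (h(u) = 9 - sqrt(u + 1) = 9 - sqrt(1 + u))
b(p) = 1 - 3/(9 - sqrt(1 + p)) (b(p) = p/p - 3/(9 - sqrt(1 + p)) = 1 - 3/(9 - sqrt(1 + p)))
E(x) = -7
sqrt(E(b(2 - 1*(-4))) - 17832) = sqrt(-7 - 17832) = sqrt(-17839) = I*sqrt(17839)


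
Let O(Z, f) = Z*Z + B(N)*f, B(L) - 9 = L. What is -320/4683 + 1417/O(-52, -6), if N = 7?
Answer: 5801251/12213264 ≈ 0.47500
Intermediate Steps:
B(L) = 9 + L
O(Z, f) = Z² + 16*f (O(Z, f) = Z*Z + (9 + 7)*f = Z² + 16*f)
-320/4683 + 1417/O(-52, -6) = -320/4683 + 1417/((-52)² + 16*(-6)) = -320*1/4683 + 1417/(2704 - 96) = -320/4683 + 1417/2608 = 5801251/12213264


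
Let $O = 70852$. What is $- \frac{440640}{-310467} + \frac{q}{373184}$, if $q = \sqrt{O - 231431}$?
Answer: $\frac{146880}{103489} + \frac{i \sqrt{160579}}{373184} \approx 1.4193 + 0.0010738 i$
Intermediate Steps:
$q = i \sqrt{160579}$ ($q = \sqrt{70852 - 231431} = \sqrt{-160579} = i \sqrt{160579} \approx 400.72 i$)
$- \frac{440640}{-310467} + \frac{q}{373184} = - \frac{440640}{-310467} + \frac{i \sqrt{160579}}{373184} = \left(-440640\right) \left(- \frac{1}{310467}\right) + i \sqrt{160579} \cdot \frac{1}{373184} = \frac{146880}{103489} + \frac{i \sqrt{160579}}{373184}$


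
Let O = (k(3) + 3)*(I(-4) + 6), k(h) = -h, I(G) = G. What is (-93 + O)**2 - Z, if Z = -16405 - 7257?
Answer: 32311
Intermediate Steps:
Z = -23662
O = 0 (O = (-1*3 + 3)*(-4 + 6) = (-3 + 3)*2 = 0*2 = 0)
(-93 + O)**2 - Z = (-93 + 0)**2 - 1*(-23662) = (-93)**2 + 23662 = 8649 + 23662 = 32311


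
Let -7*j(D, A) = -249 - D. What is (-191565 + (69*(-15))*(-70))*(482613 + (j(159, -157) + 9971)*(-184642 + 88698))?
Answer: 801926279827335/7 ≈ 1.1456e+14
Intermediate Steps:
j(D, A) = 249/7 + D/7 (j(D, A) = -(-249 - D)/7 = 249/7 + D/7)
(-191565 + (69*(-15))*(-70))*(482613 + (j(159, -157) + 9971)*(-184642 + 88698)) = (-191565 + (69*(-15))*(-70))*(482613 + ((249/7 + (⅐)*159) + 9971)*(-184642 + 88698)) = (-191565 - 1035*(-70))*(482613 + ((249/7 + 159/7) + 9971)*(-95944)) = (-191565 + 72450)*(482613 + (408/7 + 9971)*(-95944)) = -119115*(482613 + (70205/7)*(-95944)) = -119115*(482613 - 6735748520/7) = -119115*(-6732370229/7) = 801926279827335/7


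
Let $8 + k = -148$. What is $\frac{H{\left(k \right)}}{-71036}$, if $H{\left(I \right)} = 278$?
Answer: $- \frac{139}{35518} \approx -0.0039135$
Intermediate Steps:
$k = -156$ ($k = -8 - 148 = -156$)
$\frac{H{\left(k \right)}}{-71036} = \frac{278}{-71036} = 278 \left(- \frac{1}{71036}\right) = - \frac{139}{35518}$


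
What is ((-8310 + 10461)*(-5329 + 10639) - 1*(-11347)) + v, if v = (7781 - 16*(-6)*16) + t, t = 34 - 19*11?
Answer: 11442299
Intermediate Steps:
t = -175 (t = 34 - 209 = -175)
v = 9142 (v = (7781 - 16*(-6)*16) - 175 = (7781 + 96*16) - 175 = (7781 + 1536) - 175 = 9317 - 175 = 9142)
((-8310 + 10461)*(-5329 + 10639) - 1*(-11347)) + v = ((-8310 + 10461)*(-5329 + 10639) - 1*(-11347)) + 9142 = (2151*5310 + 11347) + 9142 = (11421810 + 11347) + 9142 = 11433157 + 9142 = 11442299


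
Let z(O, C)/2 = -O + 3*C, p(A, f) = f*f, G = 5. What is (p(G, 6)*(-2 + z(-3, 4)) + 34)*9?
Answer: 9378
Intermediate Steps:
p(A, f) = f²
z(O, C) = -2*O + 6*C (z(O, C) = 2*(-O + 3*C) = -2*O + 6*C)
(p(G, 6)*(-2 + z(-3, 4)) + 34)*9 = (6²*(-2 + (-2*(-3) + 6*4)) + 34)*9 = (36*(-2 + (6 + 24)) + 34)*9 = (36*(-2 + 30) + 34)*9 = (36*28 + 34)*9 = (1008 + 34)*9 = 1042*9 = 9378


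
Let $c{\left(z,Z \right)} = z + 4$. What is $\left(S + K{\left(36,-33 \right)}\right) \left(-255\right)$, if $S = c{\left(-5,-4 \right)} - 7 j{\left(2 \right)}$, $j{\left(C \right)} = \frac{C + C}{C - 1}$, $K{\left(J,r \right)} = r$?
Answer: $15810$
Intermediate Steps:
$c{\left(z,Z \right)} = 4 + z$
$j{\left(C \right)} = \frac{2 C}{-1 + C}$
$S = -29$ ($S = \left(4 - 5\right) - 7 \cdot 2 \cdot 2 \frac{1}{-1 + 2} = -1 - 7 \cdot 2 \cdot 2 \cdot 1^{-1} = -1 - 7 \cdot 2 \cdot 2 \cdot 1 = -1 - 28 = -29$)
$\left(S + K{\left(36,-33 \right)}\right) \left(-255\right) = \left(-29 - 33\right) \left(-255\right) = \left(-62\right) \left(-255\right) = 15810$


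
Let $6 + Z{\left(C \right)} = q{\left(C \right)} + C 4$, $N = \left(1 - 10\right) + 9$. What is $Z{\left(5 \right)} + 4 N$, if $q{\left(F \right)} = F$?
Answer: $19$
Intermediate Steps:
$N = 0$ ($N = \left(1 - 10\right) + 9 = -9 + 9 = 0$)
$Z{\left(C \right)} = -6 + 5 C$ ($Z{\left(C \right)} = -6 + \left(C + C 4\right) = -6 + \left(C + 4 C\right) = -6 + 5 C$)
$Z{\left(5 \right)} + 4 N = \left(-6 + 5 \cdot 5\right) + 4 \cdot 0 = \left(-6 + 25\right) + 0 = 19 + 0 = 19$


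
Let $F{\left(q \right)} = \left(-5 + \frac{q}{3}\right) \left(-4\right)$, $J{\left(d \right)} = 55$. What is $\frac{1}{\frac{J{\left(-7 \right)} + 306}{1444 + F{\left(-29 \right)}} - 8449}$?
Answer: $- \frac{4508}{38087009} \approx -0.00011836$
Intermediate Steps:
$F{\left(q \right)} = 20 - \frac{4 q}{3}$ ($F{\left(q \right)} = \left(-5 + q \frac{1}{3}\right) \left(-4\right) = \left(-5 + \frac{q}{3}\right) \left(-4\right) = 20 - \frac{4 q}{3}$)
$\frac{1}{\frac{J{\left(-7 \right)} + 306}{1444 + F{\left(-29 \right)}} - 8449} = \frac{1}{\frac{55 + 306}{1444 + \left(20 - - \frac{116}{3}\right)} - 8449} = \frac{1}{\frac{361}{1444 + \left(20 + \frac{116}{3}\right)} - 8449} = \frac{1}{\frac{361}{1444 + \frac{176}{3}} - 8449} = \frac{1}{\frac{361}{\frac{4508}{3}} - 8449} = \frac{1}{361 \cdot \frac{3}{4508} - 8449} = \frac{1}{\frac{1083}{4508} - 8449} = \frac{1}{- \frac{38087009}{4508}} = - \frac{4508}{38087009}$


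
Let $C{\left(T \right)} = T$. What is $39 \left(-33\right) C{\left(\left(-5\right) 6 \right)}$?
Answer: $38610$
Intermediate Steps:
$39 \left(-33\right) C{\left(\left(-5\right) 6 \right)} = 39 \left(-33\right) \left(\left(-5\right) 6\right) = \left(-1287\right) \left(-30\right) = 38610$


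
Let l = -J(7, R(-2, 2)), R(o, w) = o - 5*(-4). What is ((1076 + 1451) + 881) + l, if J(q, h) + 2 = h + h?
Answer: 3374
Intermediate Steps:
R(o, w) = 20 + o (R(o, w) = o + 20 = 20 + o)
J(q, h) = -2 + 2*h (J(q, h) = -2 + (h + h) = -2 + 2*h)
l = -34 (l = -(-2 + 2*(20 - 2)) = -(-2 + 2*18) = -(-2 + 36) = -1*34 = -34)
((1076 + 1451) + 881) + l = ((1076 + 1451) + 881) - 34 = (2527 + 881) - 34 = 3408 - 34 = 3374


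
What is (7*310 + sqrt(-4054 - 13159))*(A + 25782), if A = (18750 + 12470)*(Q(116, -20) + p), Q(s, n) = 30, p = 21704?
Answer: 1472477938540 + 678561262*I*sqrt(17213) ≈ 1.4725e+12 + 8.9026e+10*I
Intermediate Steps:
A = 678535480 (A = (18750 + 12470)*(30 + 21704) = 31220*21734 = 678535480)
(7*310 + sqrt(-4054 - 13159))*(A + 25782) = (7*310 + sqrt(-4054 - 13159))*(678535480 + 25782) = (2170 + sqrt(-17213))*678561262 = (2170 + I*sqrt(17213))*678561262 = 1472477938540 + 678561262*I*sqrt(17213)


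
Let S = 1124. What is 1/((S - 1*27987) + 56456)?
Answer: 1/29593 ≈ 3.3792e-5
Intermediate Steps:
1/((S - 1*27987) + 56456) = 1/((1124 - 1*27987) + 56456) = 1/((1124 - 27987) + 56456) = 1/(-26863 + 56456) = 1/29593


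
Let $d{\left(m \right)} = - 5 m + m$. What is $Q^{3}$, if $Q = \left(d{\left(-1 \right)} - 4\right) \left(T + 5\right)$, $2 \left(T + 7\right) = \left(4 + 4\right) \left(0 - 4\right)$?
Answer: $0$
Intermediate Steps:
$d{\left(m \right)} = - 4 m$
$T = -23$ ($T = -7 + \frac{\left(4 + 4\right) \left(0 - 4\right)}{2} = -7 + \frac{8 \left(-4\right)}{2} = -7 + \frac{1}{2} \left(-32\right) = -7 - 16 = -23$)
$Q = 0$ ($Q = \left(\left(-4\right) \left(-1\right) - 4\right) \left(-23 + 5\right) = \left(4 - 4\right) \left(-18\right) = 0 \left(-18\right) = 0$)
$Q^{3} = 0^{3} = 0$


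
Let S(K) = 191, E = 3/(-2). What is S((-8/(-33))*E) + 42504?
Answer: 42695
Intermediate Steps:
E = -3/2 (E = 3*(-½) = -3/2 ≈ -1.5000)
S((-8/(-33))*E) + 42504 = 191 + 42504 = 42695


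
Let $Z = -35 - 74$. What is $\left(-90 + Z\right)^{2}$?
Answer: $39601$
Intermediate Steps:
$Z = -109$ ($Z = -35 - 74 = -109$)
$\left(-90 + Z\right)^{2} = \left(-90 - 109\right)^{2} = \left(-199\right)^{2} = 39601$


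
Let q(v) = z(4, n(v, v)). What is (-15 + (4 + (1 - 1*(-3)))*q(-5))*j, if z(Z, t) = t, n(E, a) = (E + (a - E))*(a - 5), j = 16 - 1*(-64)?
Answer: 30800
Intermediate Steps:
j = 80 (j = 16 + 64 = 80)
n(E, a) = a*(-5 + a)
q(v) = v*(-5 + v)
(-15 + (4 + (1 - 1*(-3)))*q(-5))*j = (-15 + (4 + (1 - 1*(-3)))*(-5*(-5 - 5)))*80 = (-15 + (4 + (1 + 3))*(-5*(-10)))*80 = (-15 + (4 + 4)*50)*80 = (-15 + 8*50)*80 = (-15 + 400)*80 = 385*80 = 30800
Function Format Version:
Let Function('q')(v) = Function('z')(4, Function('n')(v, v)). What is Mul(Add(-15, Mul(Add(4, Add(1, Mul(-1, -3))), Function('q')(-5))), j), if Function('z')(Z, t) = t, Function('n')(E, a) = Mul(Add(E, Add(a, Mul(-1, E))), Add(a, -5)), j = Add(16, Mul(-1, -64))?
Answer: 30800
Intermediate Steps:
j = 80 (j = Add(16, 64) = 80)
Function('n')(E, a) = Mul(a, Add(-5, a))
Function('q')(v) = Mul(v, Add(-5, v))
Mul(Add(-15, Mul(Add(4, Add(1, Mul(-1, -3))), Function('q')(-5))), j) = Mul(Add(-15, Mul(Add(4, Add(1, Mul(-1, -3))), Mul(-5, Add(-5, -5)))), 80) = Mul(Add(-15, Mul(Add(4, Add(1, 3)), Mul(-5, -10))), 80) = Mul(Add(-15, Mul(Add(4, 4), 50)), 80) = Mul(Add(-15, Mul(8, 50)), 80) = Mul(Add(-15, 400), 80) = Mul(385, 80) = 30800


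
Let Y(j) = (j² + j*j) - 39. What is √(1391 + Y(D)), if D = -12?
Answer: 2*√410 ≈ 40.497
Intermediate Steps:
Y(j) = -39 + 2*j² (Y(j) = (j² + j²) - 39 = 2*j² - 39 = -39 + 2*j²)
√(1391 + Y(D)) = √(1391 + (-39 + 2*(-12)²)) = √(1391 + (-39 + 2*144)) = √(1391 + (-39 + 288)) = √(1391 + 249) = √1640 = 2*√410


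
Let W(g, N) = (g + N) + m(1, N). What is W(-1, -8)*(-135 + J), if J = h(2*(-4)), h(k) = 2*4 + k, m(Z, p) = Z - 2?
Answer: 1350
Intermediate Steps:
m(Z, p) = -2 + Z
h(k) = 8 + k
W(g, N) = -1 + N + g (W(g, N) = (g + N) + (-2 + 1) = (N + g) - 1 = -1 + N + g)
J = 0 (J = 8 + 2*(-4) = 8 - 8 = 0)
W(-1, -8)*(-135 + J) = (-1 - 8 - 1)*(-135 + 0) = -10*(-135) = 1350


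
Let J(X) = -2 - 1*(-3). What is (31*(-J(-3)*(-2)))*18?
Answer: 1116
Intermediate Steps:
J(X) = 1 (J(X) = -2 + 3 = 1)
(31*(-J(-3)*(-2)))*18 = (31*(-1*1*(-2)))*18 = (31*(-1*(-2)))*18 = (31*2)*18 = 62*18 = 1116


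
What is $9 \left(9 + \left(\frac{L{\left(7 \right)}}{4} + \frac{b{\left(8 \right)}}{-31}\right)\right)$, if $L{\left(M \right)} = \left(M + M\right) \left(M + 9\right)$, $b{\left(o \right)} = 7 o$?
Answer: $\frac{17631}{31} \approx 568.74$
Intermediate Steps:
$L{\left(M \right)} = 2 M \left(9 + M\right)$
$9 \left(9 + \left(\frac{L{\left(7 \right)}}{4} + \frac{b{\left(8 \right)}}{-31}\right)\right) = 9 \left(9 + \left(\frac{2 \cdot 7 \left(9 + 7\right)}{4} + \frac{7 \cdot 8}{-31}\right)\right) = 9 \left(9 + \left(2 \cdot 7 \cdot 16 \cdot \frac{1}{4} + 56 \left(- \frac{1}{31}\right)\right)\right) = 9 \left(9 + \left(224 \cdot \frac{1}{4} - \frac{56}{31}\right)\right) = 9 \left(9 + \left(56 - \frac{56}{31}\right)\right) = 9 \left(9 + \frac{1680}{31}\right) = 9 \cdot \frac{1959}{31} = \frac{17631}{31}$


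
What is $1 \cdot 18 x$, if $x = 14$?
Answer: $252$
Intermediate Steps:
$1 \cdot 18 x = 1 \cdot 18 \cdot 14 = 18 \cdot 14 = 252$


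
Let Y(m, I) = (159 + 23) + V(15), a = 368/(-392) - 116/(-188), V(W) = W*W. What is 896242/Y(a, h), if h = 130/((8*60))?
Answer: 896242/407 ≈ 2202.1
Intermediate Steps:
V(W) = W²
h = 13/48 (h = 130/480 = 130*(1/480) = 13/48 ≈ 0.27083)
a = -741/2303 (a = 368*(-1/392) - 116*(-1/188) = -46/49 + 29/47 = -741/2303 ≈ -0.32175)
Y(m, I) = 407 (Y(m, I) = (159 + 23) + 15² = 182 + 225 = 407)
896242/Y(a, h) = 896242/407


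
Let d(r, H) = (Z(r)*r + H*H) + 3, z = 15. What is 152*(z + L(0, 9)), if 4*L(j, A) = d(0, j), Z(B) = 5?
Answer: 2394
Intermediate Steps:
d(r, H) = 3 + H² + 5*r (d(r, H) = (5*r + H*H) + 3 = (5*r + H²) + 3 = (H² + 5*r) + 3 = 3 + H² + 5*r)
L(j, A) = ¾ + j²/4 (L(j, A) = (3 + j² + 5*0)/4 = (3 + j² + 0)/4 = (3 + j²)/4 = ¾ + j²/4)
152*(z + L(0, 9)) = 152*(15 + (¾ + (¼)*0²)) = 152*(15 + (¾ + (¼)*0)) = 152*(15 + (¾ + 0)) = 152*(15 + ¾) = 152*(63/4) = 2394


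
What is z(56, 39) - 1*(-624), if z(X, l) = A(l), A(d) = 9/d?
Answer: 8115/13 ≈ 624.23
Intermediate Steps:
z(X, l) = 9/l
z(56, 39) - 1*(-624) = 9/39 - 1*(-624) = 9*(1/39) + 624 = 3/13 + 624 = 8115/13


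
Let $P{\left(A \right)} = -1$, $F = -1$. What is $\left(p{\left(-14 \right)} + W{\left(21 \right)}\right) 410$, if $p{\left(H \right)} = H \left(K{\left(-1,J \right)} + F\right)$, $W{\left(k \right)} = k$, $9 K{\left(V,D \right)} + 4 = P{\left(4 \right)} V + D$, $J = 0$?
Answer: $\frac{48790}{3} \approx 16263.0$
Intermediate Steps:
$K{\left(V,D \right)} = - \frac{4}{9} - \frac{V}{9} + \frac{D}{9}$ ($K{\left(V,D \right)} = - \frac{4}{9} + \frac{- V + D}{9} = - \frac{4}{9} + \frac{D - V}{9} = - \frac{4}{9} + \left(- \frac{V}{9} + \frac{D}{9}\right) = - \frac{4}{9} - \frac{V}{9} + \frac{D}{9}$)
$p{\left(H \right)} = - \frac{4 H}{3}$ ($p{\left(H \right)} = H \left(\left(- \frac{4}{9} - - \frac{1}{9} + \frac{1}{9} \cdot 0\right) - 1\right) = H \left(\left(- \frac{4}{9} + \frac{1}{9} + 0\right) - 1\right) = H \left(- \frac{1}{3} - 1\right) = H \left(- \frac{4}{3}\right) = - \frac{4 H}{3}$)
$\left(p{\left(-14 \right)} + W{\left(21 \right)}\right) 410 = \left(\left(- \frac{4}{3}\right) \left(-14\right) + 21\right) 410 = \left(\frac{56}{3} + 21\right) 410 = \frac{119}{3} \cdot 410 = \frac{48790}{3}$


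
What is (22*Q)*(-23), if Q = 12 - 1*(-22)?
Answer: -17204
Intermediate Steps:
Q = 34 (Q = 12 + 22 = 34)
(22*Q)*(-23) = (22*34)*(-23) = 748*(-23) = -17204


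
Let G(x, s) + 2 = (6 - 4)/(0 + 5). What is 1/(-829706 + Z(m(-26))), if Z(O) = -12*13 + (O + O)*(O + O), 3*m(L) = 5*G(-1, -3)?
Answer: -9/7468502 ≈ -1.2051e-6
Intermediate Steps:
G(x, s) = -8/5 (G(x, s) = -2 + (6 - 4)/(0 + 5) = -2 + 2/5 = -2 + 2*(⅕) = -2 + ⅖ = -8/5)
m(L) = -8/3 (m(L) = (5*(-8/5))/3 = (⅓)*(-8) = -8/3)
Z(O) = -156 + 4*O² (Z(O) = -156 + (2*O)*(2*O) = -156 + 4*O²)
1/(-829706 + Z(m(-26))) = 1/(-829706 + (-156 + 4*(-8/3)²)) = 1/(-829706 + (-156 + 4*(64/9))) = 1/(-829706 + (-156 + 256/9)) = 1/(-829706 - 1148/9) = 1/(-7468502/9) = -9/7468502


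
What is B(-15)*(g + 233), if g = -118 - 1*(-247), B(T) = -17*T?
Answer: 92310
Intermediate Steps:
g = 129 (g = -118 + 247 = 129)
B(-15)*(g + 233) = (-17*(-15))*(129 + 233) = 255*362 = 92310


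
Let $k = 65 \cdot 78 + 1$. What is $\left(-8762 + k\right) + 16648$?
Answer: $12957$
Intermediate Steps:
$k = 5071$ ($k = 5070 + 1 = 5071$)
$\left(-8762 + k\right) + 16648 = \left(-8762 + 5071\right) + 16648 = -3691 + 16648 = 12957$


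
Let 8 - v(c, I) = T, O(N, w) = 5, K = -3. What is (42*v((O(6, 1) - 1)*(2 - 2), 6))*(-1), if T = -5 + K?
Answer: -672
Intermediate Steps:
T = -8 (T = -5 - 3 = -8)
v(c, I) = 16 (v(c, I) = 8 - 1*(-8) = 8 + 8 = 16)
(42*v((O(6, 1) - 1)*(2 - 2), 6))*(-1) = (42*16)*(-1) = 672*(-1) = -672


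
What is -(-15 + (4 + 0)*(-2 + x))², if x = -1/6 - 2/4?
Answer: -5929/9 ≈ -658.78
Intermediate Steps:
x = -⅔ (x = -1*⅙ - 2*¼ = -⅙ - ½ = -⅔ ≈ -0.66667)
-(-15 + (4 + 0)*(-2 + x))² = -(-15 + (4 + 0)*(-2 - ⅔))² = -(-15 + 4*(-8/3))² = -(-15 - 32/3)² = -(-77/3)² = -1*5929/9 = -5929/9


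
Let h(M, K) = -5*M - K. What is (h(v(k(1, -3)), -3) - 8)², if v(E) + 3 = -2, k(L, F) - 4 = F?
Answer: 400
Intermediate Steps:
k(L, F) = 4 + F
v(E) = -5 (v(E) = -3 - 2 = -5)
h(M, K) = -K - 5*M
(h(v(k(1, -3)), -3) - 8)² = ((-1*(-3) - 5*(-5)) - 8)² = ((3 + 25) - 8)² = (28 - 8)² = 20² = 400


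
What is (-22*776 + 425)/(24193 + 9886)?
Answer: -16647/34079 ≈ -0.48848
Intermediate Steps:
(-22*776 + 425)/(24193 + 9886) = (-17072 + 425)/34079 = -16647*1/34079 = -16647/34079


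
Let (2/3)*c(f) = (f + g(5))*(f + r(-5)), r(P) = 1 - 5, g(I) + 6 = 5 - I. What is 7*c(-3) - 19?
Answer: 1285/2 ≈ 642.50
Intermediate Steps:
g(I) = -1 - I (g(I) = -6 + (5 - I) = -1 - I)
r(P) = -4
c(f) = 3*(-6 + f)*(-4 + f)/2 (c(f) = 3*((f + (-1 - 1*5))*(f - 4))/2 = 3*((f + (-1 - 5))*(-4 + f))/2 = 3*((f - 6)*(-4 + f))/2 = 3*((-6 + f)*(-4 + f))/2 = 3*(-6 + f)*(-4 + f)/2)
7*c(-3) - 19 = 7*(36 - 15*(-3) + (3/2)*(-3)²) - 19 = 7*(36 + 45 + (3/2)*9) - 19 = 7*(36 + 45 + 27/2) - 19 = 7*(189/2) - 19 = 1323/2 - 19 = 1285/2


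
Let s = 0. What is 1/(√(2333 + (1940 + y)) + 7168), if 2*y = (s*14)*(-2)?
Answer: 7168/51375951 - √4273/51375951 ≈ 0.00013825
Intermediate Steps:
y = 0 (y = ((0*14)*(-2))/2 = (0*(-2))/2 = (½)*0 = 0)
1/(√(2333 + (1940 + y)) + 7168) = 1/(√(2333 + (1940 + 0)) + 7168) = 1/(√(2333 + 1940) + 7168) = 1/(√4273 + 7168) = 1/(7168 + √4273)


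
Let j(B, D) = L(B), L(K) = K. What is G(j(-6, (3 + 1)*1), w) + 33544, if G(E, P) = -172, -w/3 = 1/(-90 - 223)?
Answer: 33372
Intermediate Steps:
w = 3/313 (w = -3/(-90 - 223) = -3/(-313) = -3*(-1/313) = 3/313 ≈ 0.0095847)
j(B, D) = B
G(j(-6, (3 + 1)*1), w) + 33544 = -172 + 33544 = 33372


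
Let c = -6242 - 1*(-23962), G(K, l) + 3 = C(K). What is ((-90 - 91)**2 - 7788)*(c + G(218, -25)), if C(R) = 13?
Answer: 442771290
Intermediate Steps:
G(K, l) = 10 (G(K, l) = -3 + 13 = 10)
c = 17720 (c = -6242 + 23962 = 17720)
((-90 - 91)**2 - 7788)*(c + G(218, -25)) = ((-90 - 91)**2 - 7788)*(17720 + 10) = ((-181)**2 - 7788)*17730 = (32761 - 7788)*17730 = 24973*17730 = 442771290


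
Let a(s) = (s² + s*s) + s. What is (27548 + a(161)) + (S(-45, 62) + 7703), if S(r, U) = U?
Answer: 87316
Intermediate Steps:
a(s) = s + 2*s² (a(s) = (s² + s²) + s = 2*s² + s = s + 2*s²)
(27548 + a(161)) + (S(-45, 62) + 7703) = (27548 + 161*(1 + 2*161)) + (62 + 7703) = (27548 + 161*(1 + 322)) + 7765 = (27548 + 161*323) + 7765 = (27548 + 52003) + 7765 = 79551 + 7765 = 87316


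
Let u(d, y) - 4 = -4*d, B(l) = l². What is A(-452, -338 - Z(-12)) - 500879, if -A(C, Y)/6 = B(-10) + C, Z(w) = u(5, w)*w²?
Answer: -498767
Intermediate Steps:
u(d, y) = 4 - 4*d
Z(w) = -16*w² (Z(w) = (4 - 4*5)*w² = (4 - 20)*w² = -16*w²)
A(C, Y) = -600 - 6*C (A(C, Y) = -6*((-10)² + C) = -6*(100 + C) = -600 - 6*C)
A(-452, -338 - Z(-12)) - 500879 = (-600 - 6*(-452)) - 500879 = (-600 + 2712) - 500879 = 2112 - 500879 = -498767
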